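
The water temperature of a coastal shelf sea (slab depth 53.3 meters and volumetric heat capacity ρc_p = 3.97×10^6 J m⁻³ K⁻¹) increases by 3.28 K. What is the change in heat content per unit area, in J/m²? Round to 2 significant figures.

6.9×10^8

Areal heat capacity C = ρc_p × D = 3.97×10^6 × 53.3 = 2.12×10^8 J m⁻² K⁻¹.
ΔQ = C ΔT = 2.12×10^8 × 3.28 = 6.94×10^8 J/m².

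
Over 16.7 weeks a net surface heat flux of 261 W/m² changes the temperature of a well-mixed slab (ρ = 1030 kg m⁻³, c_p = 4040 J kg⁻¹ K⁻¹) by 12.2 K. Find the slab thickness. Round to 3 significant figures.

Heat input Q = F Δt = 261 × 1.01×10^7 s = 2.64×10^9 J/m².
Required areal heat capacity C = Q / ΔT = 2.16×10^8 J/(m²·K).
Depth D = C / (ρ c_p) = 2.16×10^8 / (1030 × 4040) = 51.9 m.

51.9 m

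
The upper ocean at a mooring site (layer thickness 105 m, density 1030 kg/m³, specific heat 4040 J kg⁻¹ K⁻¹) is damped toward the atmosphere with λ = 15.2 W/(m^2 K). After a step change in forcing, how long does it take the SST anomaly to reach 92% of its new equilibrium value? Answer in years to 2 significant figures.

2.3 years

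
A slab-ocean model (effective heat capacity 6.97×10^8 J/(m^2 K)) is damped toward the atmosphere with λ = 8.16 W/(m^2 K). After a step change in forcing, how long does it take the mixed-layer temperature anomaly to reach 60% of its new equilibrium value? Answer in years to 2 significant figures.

2.5 years

Areal heat capacity C = 6.97×10^8 J/(m^2 K) (given).
τ = C / λ = 6.97×10^8 / 8.16 = 8.54×10^7 s.
Fraction reached: 1 − e^(−t/τ) = 0.60 ⇒ t = −τ ln(1 − 0.60) = τ × 0.916.
t = 7.83×10^7 s = 2.48 years.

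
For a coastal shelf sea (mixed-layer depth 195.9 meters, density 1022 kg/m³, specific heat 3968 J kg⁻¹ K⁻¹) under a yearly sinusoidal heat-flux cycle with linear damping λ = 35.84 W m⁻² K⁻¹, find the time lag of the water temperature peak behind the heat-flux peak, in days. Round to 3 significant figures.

78.3 days

Areal heat capacity C = ρ c_p D = 1022 × 3968 × 195.9 = 7.94×10^8 J/(m²·K).
ω = 2π / 3.15×10^7 s = 1.99×10^-7 s⁻¹.
Phase lag φ = arctan(Cω/λ) = arctan(158/35.84) = 1.35 rad.
Time lag = φ / ω = 1.35 / 1.99×10^-7 = 6.77×10^6 s = 78.3 days.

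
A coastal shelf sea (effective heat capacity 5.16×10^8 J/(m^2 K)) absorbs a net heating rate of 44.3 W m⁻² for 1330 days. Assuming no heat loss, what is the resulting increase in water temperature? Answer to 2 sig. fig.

9.9 K

Areal heat capacity C = 5.16×10^8 J/(m^2 K) (given).
Net heat input Q = F Δt = 44.3 × (1330 days × 86400 s/day) = 5.09×10^9 J/m².
ΔT = Q / C = 5.09×10^9 / 5.16×10^8 = 9.87 K.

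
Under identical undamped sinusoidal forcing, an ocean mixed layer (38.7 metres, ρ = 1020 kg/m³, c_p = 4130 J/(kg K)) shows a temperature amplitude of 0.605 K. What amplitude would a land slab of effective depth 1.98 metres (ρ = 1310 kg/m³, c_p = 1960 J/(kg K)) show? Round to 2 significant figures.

C_ocean = 1.63×10^8 J/(m²·K); C_land = 5.08×10^6 J/(m²·K).
A ∝ 1/C ⇒ A_land = A_ocean × C_ocean/C_land = 0.605 × 32.1 = 19.4 K.

19 K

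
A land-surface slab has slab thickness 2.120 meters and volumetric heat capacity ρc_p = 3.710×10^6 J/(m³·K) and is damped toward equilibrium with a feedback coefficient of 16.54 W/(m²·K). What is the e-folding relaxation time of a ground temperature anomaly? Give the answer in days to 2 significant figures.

5.5 days

Areal heat capacity C = ρc_p × D = 3.710×10^6 × 2.120 = 7.87×10^6 J/(m²·K).
Relaxation time τ = C / λ = 7.87×10^6 / 16.54 = 4.76×10^5 s.
In days: 4.76×10^5 s / (86400 s/day) = 5.50 days.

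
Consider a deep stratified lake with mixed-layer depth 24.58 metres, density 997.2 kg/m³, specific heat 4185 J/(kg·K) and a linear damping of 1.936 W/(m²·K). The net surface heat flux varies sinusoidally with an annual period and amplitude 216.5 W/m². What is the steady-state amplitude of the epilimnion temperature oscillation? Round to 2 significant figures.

11 K

Areal heat capacity C = ρ c_p D = 997.2 × 4185 × 24.58 = 1.03×10^8 J m⁻² K⁻¹.
Angular frequency ω = 2π / T = 2π / 3.15×10^7 s = 1.99×10^-7 s⁻¹.
√((Cω)² + λ²) = √((20.4)² + 1.936²) = 20.5 W/(m²·K).
Amplitude A = F₀ / √((Cω)²+λ²) = 216.5 / 20.5 = 10.5 K.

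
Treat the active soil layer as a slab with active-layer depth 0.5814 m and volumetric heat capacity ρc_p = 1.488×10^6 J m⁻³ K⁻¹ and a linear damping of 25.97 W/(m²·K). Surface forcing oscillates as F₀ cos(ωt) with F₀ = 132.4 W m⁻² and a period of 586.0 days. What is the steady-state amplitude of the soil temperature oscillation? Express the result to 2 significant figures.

5.1 K

Areal heat capacity C = ρc_p × D = 1.488×10^6 × 0.5814 = 8.65×10^5 J/(m²·K).
Angular frequency ω = 2π / T = 2π / 5.06×10^7 s = 1.24×10^-7 s⁻¹.
√((Cω)² + λ²) = √((0.107)² + 25.97²) = 26.0 W/(m²·K).
Amplitude A = F₀ / √((Cω)²+λ²) = 132.4 / 26.0 = 5.10 K.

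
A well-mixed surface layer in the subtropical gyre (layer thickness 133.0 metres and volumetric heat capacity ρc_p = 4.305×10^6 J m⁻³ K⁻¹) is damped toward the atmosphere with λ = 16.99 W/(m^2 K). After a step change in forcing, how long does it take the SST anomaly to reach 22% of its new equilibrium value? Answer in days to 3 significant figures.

96.9 days

Areal heat capacity C = ρc_p × D = 4.305×10^6 × 133.0 = 5.73×10^8 J/(m²·K).
τ = C / λ = 5.73×10^8 / 16.99 = 3.37×10^7 s.
Fraction reached: 1 − e^(−t/τ) = 0.22 ⇒ t = −τ ln(1 − 0.22) = τ × 0.248.
t = 8.37×10^6 s = 96.9 days.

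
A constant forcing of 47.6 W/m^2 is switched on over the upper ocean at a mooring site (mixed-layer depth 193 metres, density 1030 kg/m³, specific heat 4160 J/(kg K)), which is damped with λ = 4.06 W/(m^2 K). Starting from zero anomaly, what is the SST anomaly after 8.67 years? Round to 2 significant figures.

Areal heat capacity C = ρ c_p D = 1030 × 4160 × 193 = 8.27×10^8 J m⁻² K⁻¹.
τ = C / λ = 8.27×10^8 / 4.06 = 2.04×10^8 s.
Equilibrium anomaly ΔT_eq = F / λ = 47.6 / 4.06 = 11.7 K.
t = 8.67 years = 2.74×10^8 s, so t/τ = 1.34.
ΔT(t) = ΔT_eq (1 − e^(−t/τ)) = 11.7 × (1 − e^−1.34) = 8.66 K.

8.7 K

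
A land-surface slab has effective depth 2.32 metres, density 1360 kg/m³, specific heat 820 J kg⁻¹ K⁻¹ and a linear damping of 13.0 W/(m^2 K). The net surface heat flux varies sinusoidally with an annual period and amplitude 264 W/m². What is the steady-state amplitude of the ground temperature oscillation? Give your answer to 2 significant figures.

Areal heat capacity C = ρ c_p D = 1360 × 820 × 2.32 = 2.59×10^6 J/(m^2 K).
Angular frequency ω = 2π / T = 2π / 3.15×10^7 s = 1.99×10^-7 s⁻¹.
√((Cω)² + λ²) = √((0.515)² + 13.0²) = 13.0 W/(m²·K).
Amplitude A = F₀ / √((Cω)²+λ²) = 264 / 13.0 = 20.3 K.

20 K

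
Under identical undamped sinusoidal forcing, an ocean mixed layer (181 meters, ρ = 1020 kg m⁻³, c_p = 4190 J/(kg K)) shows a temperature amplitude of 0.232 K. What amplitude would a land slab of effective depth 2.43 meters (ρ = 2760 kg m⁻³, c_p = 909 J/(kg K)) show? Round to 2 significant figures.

29 K

C_ocean = 7.74×10^8 J/(m²·K); C_land = 6.10×10^6 J/(m²·K).
A ∝ 1/C ⇒ A_land = A_ocean × C_ocean/C_land = 0.232 × 127 = 29.4 K.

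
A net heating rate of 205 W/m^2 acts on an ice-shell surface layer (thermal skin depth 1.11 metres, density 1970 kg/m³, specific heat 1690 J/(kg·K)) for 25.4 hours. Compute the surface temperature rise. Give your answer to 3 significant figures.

5.07 K

Areal heat capacity C = ρ c_p D = 1970 × 1690 × 1.11 = 3.70×10^6 J m⁻² K⁻¹.
Net heat input Q = F Δt = 205 × (25.4 hours × 3600 s/hour) = 1.87×10^7 J/m².
ΔT = Q / C = 1.87×10^7 / 3.70×10^6 = 5.07 K.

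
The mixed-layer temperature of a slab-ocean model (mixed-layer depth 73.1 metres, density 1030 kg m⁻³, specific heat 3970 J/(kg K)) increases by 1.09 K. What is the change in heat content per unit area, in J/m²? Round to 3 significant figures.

Areal heat capacity C = ρ c_p D = 1030 × 3970 × 73.1 = 2.99×10^8 J m⁻² K⁻¹.
ΔQ = C ΔT = 2.99×10^8 × 1.09 = 3.26×10^8 J/m².

3.26×10^8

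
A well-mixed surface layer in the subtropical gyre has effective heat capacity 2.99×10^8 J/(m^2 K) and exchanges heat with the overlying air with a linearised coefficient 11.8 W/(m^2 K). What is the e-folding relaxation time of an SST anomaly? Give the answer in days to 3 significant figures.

293 days

Areal heat capacity C = 2.99×10^8 J/(m^2 K) (given).
Relaxation time τ = C / λ = 2.99×10^8 / 11.8 = 2.53×10^7 s.
In days: 2.53×10^7 s / (86400 s/day) = 293 days.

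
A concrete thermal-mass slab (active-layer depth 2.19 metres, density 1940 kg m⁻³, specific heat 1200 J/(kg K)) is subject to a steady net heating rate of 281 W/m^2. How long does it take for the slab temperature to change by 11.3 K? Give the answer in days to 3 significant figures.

2.37 days

Areal heat capacity C = ρ c_p D = 1940 × 1200 × 2.19 = 5.10×10^6 J/(m^2 K).
Time required: Δt = C ΔT / F = 5.10×10^6 × 11.3 / 281 = 2.05×10^5 s.
In days: 2.05×10^5 s / (86400 s/day) = 2.37 days.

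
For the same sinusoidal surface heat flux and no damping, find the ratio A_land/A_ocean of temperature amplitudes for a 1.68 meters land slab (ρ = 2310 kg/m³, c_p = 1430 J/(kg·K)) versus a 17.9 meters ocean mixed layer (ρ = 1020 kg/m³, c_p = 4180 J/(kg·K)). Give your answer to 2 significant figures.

14

C_ocean = 1020 × 4180 × 17.9 = 7.63×10^7 J/(m²·K).
C_land = 2310 × 1430 × 1.68 = 5.55×10^6 J/(m²·K).
Undamped amplitude ∝ 1/C, so A_land/A_ocean = C_ocean/C_land = 13.8.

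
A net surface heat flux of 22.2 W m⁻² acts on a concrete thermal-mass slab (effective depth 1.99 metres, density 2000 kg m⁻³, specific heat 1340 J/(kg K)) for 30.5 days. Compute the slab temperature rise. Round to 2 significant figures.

11 K

Areal heat capacity C = ρ c_p D = 2000 × 1340 × 1.99 = 5.33×10^6 J m⁻² K⁻¹.
Net heat input Q = F Δt = 22.2 × (30.5 days × 86400 s/day) = 5.85×10^7 J/m².
ΔT = Q / C = 5.85×10^7 / 5.33×10^6 = 11.0 K.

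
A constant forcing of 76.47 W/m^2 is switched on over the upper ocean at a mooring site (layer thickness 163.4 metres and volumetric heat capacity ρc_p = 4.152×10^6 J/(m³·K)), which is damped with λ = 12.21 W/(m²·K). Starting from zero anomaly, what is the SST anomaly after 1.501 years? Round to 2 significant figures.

3.6 K

Areal heat capacity C = ρc_p × D = 4.152×10^6 × 163.4 = 6.78×10^8 J/(m^2 K).
τ = C / λ = 6.78×10^8 / 12.21 = 5.56×10^7 s.
Equilibrium anomaly ΔT_eq = F / λ = 76.47 / 12.21 = 6.26 K.
t = 1.501 years = 4.74×10^7 s, so t/τ = 0.852.
ΔT(t) = ΔT_eq (1 − e^(−t/τ)) = 6.26 × (1 − e^−0.852) = 3.59 K.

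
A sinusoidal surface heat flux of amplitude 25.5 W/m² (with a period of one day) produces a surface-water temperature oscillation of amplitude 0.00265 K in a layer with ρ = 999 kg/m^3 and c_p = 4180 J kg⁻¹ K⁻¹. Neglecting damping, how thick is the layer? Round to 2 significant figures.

32 m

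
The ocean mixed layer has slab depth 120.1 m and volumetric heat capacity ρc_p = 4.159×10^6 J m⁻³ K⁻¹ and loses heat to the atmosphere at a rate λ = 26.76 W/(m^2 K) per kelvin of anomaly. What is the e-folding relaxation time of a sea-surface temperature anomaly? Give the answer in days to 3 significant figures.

216 days

Areal heat capacity C = ρc_p × D = 4.159×10^6 × 120.1 = 4.99×10^8 J m⁻² K⁻¹.
Relaxation time τ = C / λ = 4.99×10^8 / 26.76 = 1.87×10^7 s.
In days: 1.87×10^7 s / (86400 s/day) = 216 days.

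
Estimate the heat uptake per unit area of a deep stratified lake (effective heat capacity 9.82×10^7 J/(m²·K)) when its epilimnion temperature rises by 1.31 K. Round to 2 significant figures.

Areal heat capacity C = 9.82×10^7 J/(m²·K) (given).
ΔQ = C ΔT = 9.82×10^7 × 1.31 = 1.29×10^8 J/m².

1.3×10^8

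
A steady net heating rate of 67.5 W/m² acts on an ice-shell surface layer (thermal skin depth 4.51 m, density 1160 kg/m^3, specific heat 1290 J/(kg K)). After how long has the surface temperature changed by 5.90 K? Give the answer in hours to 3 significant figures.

164 hours

Areal heat capacity C = ρ c_p D = 1160 × 1290 × 4.51 = 6.75×10^6 J/(m^2 K).
Time required: Δt = C ΔT / F = 6.75×10^6 × 5.90 / 67.5 = 5.90×10^5 s.
In hours: 5.90×10^5 s / (3600 s/hour) = 164 hours.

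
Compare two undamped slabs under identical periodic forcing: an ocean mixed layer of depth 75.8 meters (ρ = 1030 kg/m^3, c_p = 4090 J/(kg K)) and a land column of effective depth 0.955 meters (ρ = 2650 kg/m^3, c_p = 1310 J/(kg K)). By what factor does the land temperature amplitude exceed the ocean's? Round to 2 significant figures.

C_ocean = 1030 × 4090 × 75.8 = 3.19×10^8 J/(m²·K).
C_land = 2650 × 1310 × 0.955 = 3.32×10^6 J/(m²·K).
Undamped amplitude ∝ 1/C, so A_land/A_ocean = C_ocean/C_land = 96.3.

96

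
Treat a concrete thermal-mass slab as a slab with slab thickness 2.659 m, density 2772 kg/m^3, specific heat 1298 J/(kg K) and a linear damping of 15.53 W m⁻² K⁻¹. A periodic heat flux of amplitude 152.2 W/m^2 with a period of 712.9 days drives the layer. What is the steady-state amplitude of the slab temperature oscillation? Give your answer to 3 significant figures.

Areal heat capacity C = ρ c_p D = 2772 × 1298 × 2.659 = 9.57×10^6 J/(m²·K).
Angular frequency ω = 2π / T = 2π / 6.16×10^7 s = 1.02×10^-7 s⁻¹.
√((Cω)² + λ²) = √((0.976)² + 15.53²) = 15.6 W/(m²·K).
Amplitude A = F₀ / √((Cω)²+λ²) = 152.2 / 15.6 = 9.78 K.

9.78 K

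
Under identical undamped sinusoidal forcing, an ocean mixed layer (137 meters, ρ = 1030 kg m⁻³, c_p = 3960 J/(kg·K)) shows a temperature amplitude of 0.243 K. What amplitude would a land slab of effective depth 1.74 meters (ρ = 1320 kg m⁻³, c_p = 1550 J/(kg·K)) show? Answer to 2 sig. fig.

38 K

C_ocean = 5.59×10^8 J/(m²·K); C_land = 3.56×10^6 J/(m²·K).
A ∝ 1/C ⇒ A_land = A_ocean × C_ocean/C_land = 0.243 × 157 = 38.1 K.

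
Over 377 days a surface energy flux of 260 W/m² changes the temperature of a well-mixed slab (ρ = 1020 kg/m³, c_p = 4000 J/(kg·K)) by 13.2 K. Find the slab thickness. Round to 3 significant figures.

157 m

Heat input Q = F Δt = 260 × 3.26×10^7 s = 8.47×10^9 J/m².
Required areal heat capacity C = Q / ΔT = 6.42×10^8 J/(m²·K).
Depth D = C / (ρ c_p) = 6.42×10^8 / (1020 × 4000) = 157 m.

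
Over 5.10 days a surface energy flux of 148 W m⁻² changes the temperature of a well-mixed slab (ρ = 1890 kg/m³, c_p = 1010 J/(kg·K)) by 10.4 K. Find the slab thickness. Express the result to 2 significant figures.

3.3 m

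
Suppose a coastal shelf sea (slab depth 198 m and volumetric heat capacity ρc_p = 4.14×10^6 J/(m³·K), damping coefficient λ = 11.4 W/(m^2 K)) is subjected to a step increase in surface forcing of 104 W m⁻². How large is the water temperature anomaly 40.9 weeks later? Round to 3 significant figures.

2.66 K

Areal heat capacity C = ρc_p × D = 4.14×10^6 × 198 = 8.20×10^8 J/(m²·K).
τ = C / λ = 8.20×10^8 / 11.4 = 7.19×10^7 s.
Equilibrium anomaly ΔT_eq = F / λ = 104 / 11.4 = 9.12 K.
t = 40.9 weeks = 2.47×10^7 s, so t/τ = 0.344.
ΔT(t) = ΔT_eq (1 − e^(−t/τ)) = 9.12 × (1 − e^−0.344) = 2.66 K.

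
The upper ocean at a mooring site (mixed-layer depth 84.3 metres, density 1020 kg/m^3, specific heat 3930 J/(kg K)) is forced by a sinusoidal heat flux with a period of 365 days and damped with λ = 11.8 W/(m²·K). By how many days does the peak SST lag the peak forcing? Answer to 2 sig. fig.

Areal heat capacity C = ρ c_p D = 1020 × 3930 × 84.3 = 3.38×10^8 J m⁻² K⁻¹.
ω = 2π / 3.15×10^7 s = 1.99×10^-7 s⁻¹.
Phase lag φ = arctan(Cω/λ) = arctan(67.3/11.8) = 1.40 rad.
Time lag = φ / ω = 1.40 / 1.99×10^-7 = 7.01×10^6 s = 81.2 days.

81 days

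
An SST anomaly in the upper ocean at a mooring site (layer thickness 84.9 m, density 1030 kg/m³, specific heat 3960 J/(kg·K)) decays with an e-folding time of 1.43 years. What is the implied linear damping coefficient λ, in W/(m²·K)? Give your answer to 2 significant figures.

7.7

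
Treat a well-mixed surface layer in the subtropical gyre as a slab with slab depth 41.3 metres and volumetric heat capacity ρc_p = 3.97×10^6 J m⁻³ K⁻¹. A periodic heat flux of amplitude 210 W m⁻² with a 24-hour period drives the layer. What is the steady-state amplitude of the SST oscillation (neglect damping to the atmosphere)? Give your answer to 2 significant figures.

Areal heat capacity C = ρc_p × D = 3.97×10^6 × 41.3 = 1.64×10^8 J/(m²·K).
Angular frequency ω = 2π / T = 2π / 86400 s = 7.27×10^-5 s⁻¹.
Cω = 1.64×10^8 × 7.27×10^-5 = 11900 W/(m²·K).
Amplitude A = F₀ / (Cω) = 210 / 11900 = 0.0176 K.

0.018 K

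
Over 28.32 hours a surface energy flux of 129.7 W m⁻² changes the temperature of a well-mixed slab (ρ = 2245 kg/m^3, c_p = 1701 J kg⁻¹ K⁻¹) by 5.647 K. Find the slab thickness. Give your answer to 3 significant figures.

0.613 m

Heat input Q = F Δt = 129.7 × 1.02×10^5 s = 1.32×10^7 J/m².
Required areal heat capacity C = Q / ΔT = 2.34×10^6 J/(m²·K).
Depth D = C / (ρ c_p) = 2.34×10^6 / (2245 × 1701) = 0.613 m.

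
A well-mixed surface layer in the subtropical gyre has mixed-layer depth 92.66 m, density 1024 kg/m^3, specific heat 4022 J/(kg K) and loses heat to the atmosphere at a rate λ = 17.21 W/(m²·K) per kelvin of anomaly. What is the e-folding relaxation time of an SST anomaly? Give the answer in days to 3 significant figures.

257 days

Areal heat capacity C = ρ c_p D = 1024 × 4022 × 92.66 = 3.82×10^8 J m⁻² K⁻¹.
Relaxation time τ = C / λ = 3.82×10^8 / 17.21 = 2.22×10^7 s.
In days: 2.22×10^7 s / (86400 s/day) = 257 days.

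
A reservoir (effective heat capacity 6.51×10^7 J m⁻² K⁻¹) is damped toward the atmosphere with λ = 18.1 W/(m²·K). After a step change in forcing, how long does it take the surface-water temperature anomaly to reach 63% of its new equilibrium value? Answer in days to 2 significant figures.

41 days

Areal heat capacity C = 6.51×10^7 J m⁻² K⁻¹ (given).
τ = C / λ = 6.51×10^7 / 18.1 = 3.60×10^6 s.
Fraction reached: 1 − e^(−t/τ) = 0.63 ⇒ t = −τ ln(1 − 0.63) = τ × 0.994.
t = 3.58×10^6 s = 41.4 days.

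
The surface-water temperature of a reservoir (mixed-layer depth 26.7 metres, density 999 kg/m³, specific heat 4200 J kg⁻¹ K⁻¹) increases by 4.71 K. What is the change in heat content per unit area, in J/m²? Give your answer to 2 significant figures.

5.3×10^8

Areal heat capacity C = ρ c_p D = 999 × 4200 × 26.7 = 1.12×10^8 J/(m^2 K).
ΔQ = C ΔT = 1.12×10^8 × 4.71 = 5.28×10^8 J/m².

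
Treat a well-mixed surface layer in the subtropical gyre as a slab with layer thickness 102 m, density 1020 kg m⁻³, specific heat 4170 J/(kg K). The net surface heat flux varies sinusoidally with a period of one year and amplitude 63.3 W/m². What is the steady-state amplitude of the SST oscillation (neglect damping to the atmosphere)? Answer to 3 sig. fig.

0.732 K

Areal heat capacity C = ρ c_p D = 1020 × 4170 × 102 = 4.34×10^8 J/(m^2 K).
Angular frequency ω = 2π / T = 2π / 3.15×10^7 s = 1.99×10^-7 s⁻¹.
Cω = 4.34×10^8 × 1.99×10^-7 = 86.4 W/(m²·K).
Amplitude A = F₀ / (Cω) = 63.3 / 86.4 = 0.732 K.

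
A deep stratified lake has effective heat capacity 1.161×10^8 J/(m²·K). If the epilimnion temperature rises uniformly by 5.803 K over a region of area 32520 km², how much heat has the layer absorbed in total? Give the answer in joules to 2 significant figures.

2.2×10^19 J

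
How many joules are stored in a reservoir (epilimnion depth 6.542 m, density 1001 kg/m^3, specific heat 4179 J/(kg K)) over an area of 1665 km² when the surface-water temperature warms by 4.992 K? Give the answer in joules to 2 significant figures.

2.3×10^17 J

Areal heat capacity C = ρ c_p D = 1001 × 4179 × 6.542 = 2.74×10^7 J/(m^2 K).
Heat per unit area: q = C ΔT = 2.74×10^7 × 4.992 = 1.37×10^8 J/m².
Total heat: Q = q × A = 1.37×10^8 × (1665 × 10⁶ m²) = 2.27×10^17 J.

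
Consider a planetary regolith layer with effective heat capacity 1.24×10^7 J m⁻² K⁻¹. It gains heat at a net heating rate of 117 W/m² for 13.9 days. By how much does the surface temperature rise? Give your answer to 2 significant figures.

Areal heat capacity C = 1.24×10^7 J m⁻² K⁻¹ (given).
Net heat input Q = F Δt = 117 × (13.9 days × 86400 s/day) = 1.41×10^8 J/m².
ΔT = Q / C = 1.41×10^8 / 1.24×10^7 = 11.3 K.

11 K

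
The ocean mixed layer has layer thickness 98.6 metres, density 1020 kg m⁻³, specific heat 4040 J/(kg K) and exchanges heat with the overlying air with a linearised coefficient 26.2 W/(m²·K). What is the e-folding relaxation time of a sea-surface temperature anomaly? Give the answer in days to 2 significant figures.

180 days

Areal heat capacity C = ρ c_p D = 1020 × 4040 × 98.6 = 4.06×10^8 J/(m²·K).
Relaxation time τ = C / λ = 4.06×10^8 / 26.2 = 1.55×10^7 s.
In days: 1.55×10^7 s / (86400 s/day) = 179 days.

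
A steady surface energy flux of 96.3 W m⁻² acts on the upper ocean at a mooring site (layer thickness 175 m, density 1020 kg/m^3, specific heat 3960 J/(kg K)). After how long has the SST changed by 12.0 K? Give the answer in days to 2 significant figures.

Areal heat capacity C = ρ c_p D = 1020 × 3960 × 175 = 7.07×10^8 J/(m^2 K).
Time required: Δt = C ΔT / F = 7.07×10^8 × 12.0 / 96.3 = 8.81×10^7 s.
In days: 8.81×10^7 s / (86400 s/day) = 1020 days.

1000 days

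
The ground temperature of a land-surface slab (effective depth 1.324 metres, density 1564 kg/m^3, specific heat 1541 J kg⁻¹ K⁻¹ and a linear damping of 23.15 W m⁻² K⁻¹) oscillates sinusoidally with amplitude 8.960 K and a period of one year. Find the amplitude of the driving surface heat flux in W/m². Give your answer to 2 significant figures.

210

Areal heat capacity C = ρ c_p D = 1564 × 1541 × 1.324 = 3.19×10^6 J m⁻² K⁻¹.
ω = 2π / 3.15×10^7 s = 1.99×10^-7 s⁻¹.
√((Cω)² + λ²) = √((0.636)² + 23.15²) = 23.2 W/(m²·K).
F₀ = A × √((Cω)²+λ²) = 8.960 × 23.2 = 208 W/m².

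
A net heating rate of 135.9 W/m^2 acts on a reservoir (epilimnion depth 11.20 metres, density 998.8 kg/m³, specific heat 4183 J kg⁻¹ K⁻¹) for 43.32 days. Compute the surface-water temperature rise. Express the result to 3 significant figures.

Areal heat capacity C = ρ c_p D = 998.8 × 4183 × 11.20 = 4.68×10^7 J m⁻² K⁻¹.
Net heat input Q = F Δt = 135.9 × (43.32 days × 86400 s/day) = 5.09×10^8 J/m².
ΔT = Q / C = 5.09×10^8 / 4.68×10^7 = 10.9 K.

10.9 K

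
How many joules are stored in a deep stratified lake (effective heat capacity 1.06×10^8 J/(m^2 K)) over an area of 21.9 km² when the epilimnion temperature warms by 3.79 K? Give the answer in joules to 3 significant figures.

8.80×10^15 J

Areal heat capacity C = 1.06×10^8 J/(m^2 K) (given).
Heat per unit area: q = C ΔT = 1.06×10^8 × 3.79 = 4.02×10^8 J/m².
Total heat: Q = q × A = 4.02×10^8 × (21.9 × 10⁶ m²) = 8.80×10^15 J.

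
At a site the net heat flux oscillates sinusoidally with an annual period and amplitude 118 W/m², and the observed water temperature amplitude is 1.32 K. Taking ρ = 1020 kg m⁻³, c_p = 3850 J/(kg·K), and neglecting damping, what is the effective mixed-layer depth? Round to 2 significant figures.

ω = 2π / 3.15×10^7 s = 1.99×10^-7 s⁻¹.
Required C = F₀ / (A ω) = 118 / (1.32 × 1.99×10^-7) = 4.49×10^8 J/(m²·K).
D = C / (ρ c_p) = 4.49×10^8 / (1020 × 3850) = 114 m.

110 m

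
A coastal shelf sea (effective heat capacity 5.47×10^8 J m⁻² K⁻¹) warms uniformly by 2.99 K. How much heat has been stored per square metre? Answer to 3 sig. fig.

1.64×10^9

Areal heat capacity C = 5.47×10^8 J m⁻² K⁻¹ (given).
ΔQ = C ΔT = 5.47×10^8 × 2.99 = 1.64×10^9 J/m².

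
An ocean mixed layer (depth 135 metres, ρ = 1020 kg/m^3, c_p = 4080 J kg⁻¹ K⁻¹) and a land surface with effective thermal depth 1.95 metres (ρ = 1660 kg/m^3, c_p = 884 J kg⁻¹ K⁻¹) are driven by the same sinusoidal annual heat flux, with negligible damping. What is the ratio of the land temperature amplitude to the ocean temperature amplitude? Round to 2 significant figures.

200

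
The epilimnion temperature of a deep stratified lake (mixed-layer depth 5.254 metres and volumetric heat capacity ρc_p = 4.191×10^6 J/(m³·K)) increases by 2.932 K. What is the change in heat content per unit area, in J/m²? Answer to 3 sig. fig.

Areal heat capacity C = ρc_p × D = 4.191×10^6 × 5.254 = 2.20×10^7 J/(m^2 K).
ΔQ = C ΔT = 2.20×10^7 × 2.932 = 6.46×10^7 J/m².

6.46×10^7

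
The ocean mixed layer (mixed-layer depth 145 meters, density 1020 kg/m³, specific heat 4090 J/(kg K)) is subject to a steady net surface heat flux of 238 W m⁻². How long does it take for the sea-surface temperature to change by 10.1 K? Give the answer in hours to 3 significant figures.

7130 hours

Areal heat capacity C = ρ c_p D = 1020 × 4090 × 145 = 6.05×10^8 J/(m²·K).
Time required: Δt = C ΔT / F = 6.05×10^8 × 10.1 / 238 = 2.57×10^7 s.
In hours: 2.57×10^7 s / (3600 s/hour) = 7130 hours.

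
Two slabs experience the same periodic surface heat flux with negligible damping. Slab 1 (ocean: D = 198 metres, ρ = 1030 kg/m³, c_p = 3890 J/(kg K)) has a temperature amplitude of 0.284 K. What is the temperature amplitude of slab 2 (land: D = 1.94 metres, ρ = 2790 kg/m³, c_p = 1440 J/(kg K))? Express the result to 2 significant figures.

C_ocean = 7.93×10^8 J/(m²·K); C_land = 7.79×10^6 J/(m²·K).
A ∝ 1/C ⇒ A_land = A_ocean × C_ocean/C_land = 0.284 × 102 = 28.9 K.

29 K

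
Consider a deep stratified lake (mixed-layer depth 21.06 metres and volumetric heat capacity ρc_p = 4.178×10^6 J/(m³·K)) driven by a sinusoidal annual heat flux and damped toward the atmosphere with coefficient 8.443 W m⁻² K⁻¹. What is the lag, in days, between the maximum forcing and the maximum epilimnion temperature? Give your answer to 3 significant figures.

Areal heat capacity C = ρc_p × D = 4.178×10^6 × 21.06 = 8.80×10^7 J/(m²·K).
ω = 2π / 3.15×10^7 s = 1.99×10^-7 s⁻¹.
Phase lag φ = arctan(Cω/λ) = arctan(17.5/8.443) = 1.12 rad.
Time lag = φ / ω = 1.12 / 1.99×10^-7 = 5.63×10^6 s = 65.2 days.

65.2 days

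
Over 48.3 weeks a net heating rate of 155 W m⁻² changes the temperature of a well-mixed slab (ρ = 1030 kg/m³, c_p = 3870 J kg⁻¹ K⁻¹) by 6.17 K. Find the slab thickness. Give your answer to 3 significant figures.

Heat input Q = F Δt = 155 × 2.92×10^7 s = 4.53×10^9 J/m².
Required areal heat capacity C = Q / ΔT = 7.34×10^8 J/(m²·K).
Depth D = C / (ρ c_p) = 7.34×10^8 / (1030 × 3870) = 184 m.

184 m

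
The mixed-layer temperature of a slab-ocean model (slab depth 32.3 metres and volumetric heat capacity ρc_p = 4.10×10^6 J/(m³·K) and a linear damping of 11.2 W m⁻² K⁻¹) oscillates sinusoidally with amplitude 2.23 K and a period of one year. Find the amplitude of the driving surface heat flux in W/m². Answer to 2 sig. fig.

64

Areal heat capacity C = ρc_p × D = 4.10×10^6 × 32.3 = 1.32×10^8 J m⁻² K⁻¹.
ω = 2π / 3.15×10^7 s = 1.99×10^-7 s⁻¹.
√((Cω)² + λ²) = √((26.4)² + 11.2²) = 28.7 W/(m²·K).
F₀ = A × √((Cω)²+λ²) = 2.23 × 28.7 = 63.9 W/m².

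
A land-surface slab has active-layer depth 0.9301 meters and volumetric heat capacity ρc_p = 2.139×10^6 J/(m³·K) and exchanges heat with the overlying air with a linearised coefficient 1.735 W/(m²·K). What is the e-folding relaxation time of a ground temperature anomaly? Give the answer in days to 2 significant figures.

13 days

Areal heat capacity C = ρc_p × D = 2.139×10^6 × 0.9301 = 1.99×10^6 J/(m^2 K).
Relaxation time τ = C / λ = 1.99×10^6 / 1.735 = 1.15×10^6 s.
In days: 1.15×10^6 s / (86400 s/day) = 13.3 days.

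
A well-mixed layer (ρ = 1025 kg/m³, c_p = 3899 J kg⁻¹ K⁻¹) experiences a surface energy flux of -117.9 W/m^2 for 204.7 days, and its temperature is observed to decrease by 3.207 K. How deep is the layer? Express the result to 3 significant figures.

163 m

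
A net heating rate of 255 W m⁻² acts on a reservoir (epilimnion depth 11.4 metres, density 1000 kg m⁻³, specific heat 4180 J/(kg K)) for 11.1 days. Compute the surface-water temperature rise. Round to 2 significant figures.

Areal heat capacity C = ρ c_p D = 1000 × 4180 × 11.4 = 4.77×10^7 J m⁻² K⁻¹.
Net heat input Q = F Δt = 255 × (11.1 days × 86400 s/day) = 2.45×10^8 J/m².
ΔT = Q / C = 2.45×10^8 / 4.77×10^7 = 5.13 K.

5.1 K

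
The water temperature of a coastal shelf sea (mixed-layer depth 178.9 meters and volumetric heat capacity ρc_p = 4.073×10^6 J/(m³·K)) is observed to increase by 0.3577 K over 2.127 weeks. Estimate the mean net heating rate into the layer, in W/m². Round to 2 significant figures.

Areal heat capacity C = ρc_p × D = 4.073×10^6 × 178.9 = 7.29×10^8 J/(m^2 K).
Required heat per unit area: Q = C ΔT = 7.29×10^8 × 0.3577 = 2.61×10^8 J/m².
Flux F = Q / Δt = 2.61×10^8 / 1.29×10^6 s = 203 W/m².

200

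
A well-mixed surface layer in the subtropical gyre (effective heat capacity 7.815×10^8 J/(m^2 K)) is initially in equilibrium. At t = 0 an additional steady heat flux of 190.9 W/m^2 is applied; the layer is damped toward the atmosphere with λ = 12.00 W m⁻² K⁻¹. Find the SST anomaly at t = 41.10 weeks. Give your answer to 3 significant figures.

5.05 K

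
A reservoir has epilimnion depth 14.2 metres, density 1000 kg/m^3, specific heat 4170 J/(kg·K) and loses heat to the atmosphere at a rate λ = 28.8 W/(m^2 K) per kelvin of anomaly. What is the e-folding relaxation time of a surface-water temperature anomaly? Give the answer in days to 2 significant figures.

24 days

Areal heat capacity C = ρ c_p D = 1000 × 4170 × 14.2 = 5.92×10^7 J/(m^2 K).
Relaxation time τ = C / λ = 5.92×10^7 / 28.8 = 2.06×10^6 s.
In days: 2.06×10^6 s / (86400 s/day) = 23.8 days.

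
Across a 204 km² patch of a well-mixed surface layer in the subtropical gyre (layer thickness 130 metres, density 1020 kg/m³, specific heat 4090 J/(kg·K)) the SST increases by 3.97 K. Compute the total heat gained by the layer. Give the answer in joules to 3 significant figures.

Areal heat capacity C = ρ c_p D = 1020 × 4090 × 130 = 5.42×10^8 J/(m²·K).
Heat per unit area: q = C ΔT = 5.42×10^8 × 3.97 = 2.15×10^9 J/m².
Total heat: Q = q × A = 2.15×10^9 × (204 × 10⁶ m²) = 4.39×10^17 J.

4.39×10^17 J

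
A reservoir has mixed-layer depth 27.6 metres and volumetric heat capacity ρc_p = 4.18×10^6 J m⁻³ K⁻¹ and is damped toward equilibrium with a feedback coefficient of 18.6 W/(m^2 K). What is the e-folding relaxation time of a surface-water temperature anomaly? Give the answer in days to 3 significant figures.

71.8 days

Areal heat capacity C = ρc_p × D = 4.18×10^6 × 27.6 = 1.15×10^8 J m⁻² K⁻¹.
Relaxation time τ = C / λ = 1.15×10^8 / 18.6 = 6.20×10^6 s.
In days: 6.20×10^6 s / (86400 s/day) = 71.8 days.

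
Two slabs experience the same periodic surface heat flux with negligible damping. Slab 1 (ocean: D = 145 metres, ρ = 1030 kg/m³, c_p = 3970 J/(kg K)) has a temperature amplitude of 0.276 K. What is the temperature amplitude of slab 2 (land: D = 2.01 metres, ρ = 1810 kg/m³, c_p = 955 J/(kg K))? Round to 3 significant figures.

C_ocean = 5.93×10^8 J/(m²·K); C_land = 3.47×10^6 J/(m²·K).
A ∝ 1/C ⇒ A_land = A_ocean × C_ocean/C_land = 0.276 × 171 = 47.1 K.

47.1 K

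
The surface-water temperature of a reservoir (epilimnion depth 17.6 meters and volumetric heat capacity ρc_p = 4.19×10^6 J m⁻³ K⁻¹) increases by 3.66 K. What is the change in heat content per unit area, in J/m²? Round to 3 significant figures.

Areal heat capacity C = ρc_p × D = 4.19×10^6 × 17.6 = 7.37×10^7 J/(m²·K).
ΔQ = C ΔT = 7.37×10^7 × 3.66 = 2.70×10^8 J/m².

2.70×10^8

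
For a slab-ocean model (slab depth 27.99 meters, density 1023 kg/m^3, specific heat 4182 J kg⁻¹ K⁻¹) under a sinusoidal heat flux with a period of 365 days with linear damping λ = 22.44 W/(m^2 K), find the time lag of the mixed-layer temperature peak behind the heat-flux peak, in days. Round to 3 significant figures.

Areal heat capacity C = ρ c_p D = 1023 × 4182 × 27.99 = 1.20×10^8 J/(m^2 K).
ω = 2π / 3.15×10^7 s = 1.99×10^-7 s⁻¹.
Phase lag φ = arctan(Cω/λ) = arctan(23.9/22.44) = 0.816 rad.
Time lag = φ / ω = 0.816 / 1.99×10^-7 = 4.10×10^6 s = 47.4 days.

47.4 days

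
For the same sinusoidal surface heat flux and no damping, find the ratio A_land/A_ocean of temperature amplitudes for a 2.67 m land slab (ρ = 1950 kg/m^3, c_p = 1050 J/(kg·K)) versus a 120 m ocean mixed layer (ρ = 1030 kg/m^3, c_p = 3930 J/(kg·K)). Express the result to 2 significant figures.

89

C_ocean = 1030 × 3930 × 120 = 4.86×10^8 J/(m²·K).
C_land = 1950 × 1050 × 2.67 = 5.47×10^6 J/(m²·K).
Undamped amplitude ∝ 1/C, so A_land/A_ocean = C_ocean/C_land = 88.9.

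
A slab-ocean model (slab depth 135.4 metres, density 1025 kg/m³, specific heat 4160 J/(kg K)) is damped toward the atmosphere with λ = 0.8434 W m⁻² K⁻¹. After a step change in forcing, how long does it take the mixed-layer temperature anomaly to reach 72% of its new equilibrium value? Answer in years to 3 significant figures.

Areal heat capacity C = ρ c_p D = 1025 × 4160 × 135.4 = 5.77×10^8 J/(m²·K).
τ = C / λ = 5.77×10^8 / 0.8434 = 6.85×10^8 s.
Fraction reached: 1 − e^(−t/τ) = 0.72 ⇒ t = −τ ln(1 − 0.72) = τ × 1.27.
t = 8.71×10^8 s = 27.6 years.

27.6 years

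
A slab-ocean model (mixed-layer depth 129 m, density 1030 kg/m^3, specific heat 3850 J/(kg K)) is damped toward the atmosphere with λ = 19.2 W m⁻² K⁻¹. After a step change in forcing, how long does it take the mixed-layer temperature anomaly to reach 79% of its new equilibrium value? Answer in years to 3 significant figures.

Areal heat capacity C = ρ c_p D = 1030 × 3850 × 129 = 5.12×10^8 J m⁻² K⁻¹.
τ = C / λ = 5.12×10^8 / 19.2 = 2.66×10^7 s.
Fraction reached: 1 − e^(−t/τ) = 0.79 ⇒ t = −τ ln(1 − 0.79) = τ × 1.56.
t = 4.16×10^7 s = 1.32 years.

1.32 years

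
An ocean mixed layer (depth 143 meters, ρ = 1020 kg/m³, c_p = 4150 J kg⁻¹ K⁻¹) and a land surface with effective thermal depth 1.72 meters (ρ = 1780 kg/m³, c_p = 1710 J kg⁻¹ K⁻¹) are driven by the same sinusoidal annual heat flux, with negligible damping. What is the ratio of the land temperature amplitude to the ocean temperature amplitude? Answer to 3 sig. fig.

C_ocean = 1020 × 4150 × 143 = 6.05×10^8 J/(m²·K).
C_land = 1780 × 1710 × 1.72 = 5.24×10^6 J/(m²·K).
Undamped amplitude ∝ 1/C, so A_land/A_ocean = C_ocean/C_land = 116.

116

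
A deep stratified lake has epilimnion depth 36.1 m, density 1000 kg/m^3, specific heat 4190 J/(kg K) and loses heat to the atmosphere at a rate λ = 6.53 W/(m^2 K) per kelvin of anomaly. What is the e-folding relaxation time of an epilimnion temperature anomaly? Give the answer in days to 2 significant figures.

Areal heat capacity C = ρ c_p D = 1000 × 4190 × 36.1 = 1.51×10^8 J m⁻² K⁻¹.
Relaxation time τ = C / λ = 1.51×10^8 / 6.53 = 2.32×10^7 s.
In days: 2.32×10^7 s / (86400 s/day) = 268 days.

270 days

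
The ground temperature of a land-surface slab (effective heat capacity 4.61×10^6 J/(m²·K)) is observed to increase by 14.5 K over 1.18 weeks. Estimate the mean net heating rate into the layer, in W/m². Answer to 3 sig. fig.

Areal heat capacity C = 4.61×10^6 J/(m²·K) (given).
Required heat per unit area: Q = C ΔT = 4.61×10^6 × 14.5 = 6.68×10^7 J/m².
Flux F = Q / Δt = 6.68×10^7 / 7.14×10^5 s = 93.7 W/m².

93.7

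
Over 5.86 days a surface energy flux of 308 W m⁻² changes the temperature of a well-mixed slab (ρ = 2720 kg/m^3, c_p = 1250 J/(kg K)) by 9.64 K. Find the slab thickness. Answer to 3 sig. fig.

Heat input Q = F Δt = 308 × 5.06×10^5 s = 1.56×10^8 J/m².
Required areal heat capacity C = Q / ΔT = 1.62×10^7 J/(m²·K).
Depth D = C / (ρ c_p) = 1.62×10^7 / (2720 × 1250) = 4.76 m.

4.76 m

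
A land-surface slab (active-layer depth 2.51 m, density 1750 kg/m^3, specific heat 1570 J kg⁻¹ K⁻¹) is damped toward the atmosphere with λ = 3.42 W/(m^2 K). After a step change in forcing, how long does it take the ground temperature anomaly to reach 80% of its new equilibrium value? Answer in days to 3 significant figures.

37.6 days

Areal heat capacity C = ρ c_p D = 1750 × 1570 × 2.51 = 6.90×10^6 J/(m²·K).
τ = C / λ = 6.90×10^6 / 3.42 = 2.02×10^6 s.
Fraction reached: 1 − e^(−t/τ) = 0.80 ⇒ t = −τ ln(1 − 0.80) = τ × 1.61.
t = 3.25×10^6 s = 37.6 days.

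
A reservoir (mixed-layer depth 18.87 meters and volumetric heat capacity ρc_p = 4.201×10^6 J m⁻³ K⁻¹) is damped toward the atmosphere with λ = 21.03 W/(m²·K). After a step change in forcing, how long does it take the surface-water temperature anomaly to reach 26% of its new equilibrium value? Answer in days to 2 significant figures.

Areal heat capacity C = ρc_p × D = 4.201×10^6 × 18.87 = 7.93×10^7 J m⁻² K⁻¹.
τ = C / λ = 7.93×10^7 / 21.03 = 3.77×10^6 s.
Fraction reached: 1 − e^(−t/τ) = 0.26 ⇒ t = −τ ln(1 − 0.26) = τ × 0.301.
t = 1.14×10^6 s = 13.1 days.

13 days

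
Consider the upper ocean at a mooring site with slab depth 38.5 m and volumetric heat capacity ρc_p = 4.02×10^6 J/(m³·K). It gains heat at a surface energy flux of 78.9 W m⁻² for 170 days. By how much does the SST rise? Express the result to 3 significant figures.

Areal heat capacity C = ρc_p × D = 4.02×10^6 × 38.5 = 1.55×10^8 J/(m^2 K).
Net heat input Q = F Δt = 78.9 × (170 days × 86400 s/day) = 1.16×10^9 J/m².
ΔT = Q / C = 1.16×10^9 / 1.55×10^8 = 7.49 K.

7.49 K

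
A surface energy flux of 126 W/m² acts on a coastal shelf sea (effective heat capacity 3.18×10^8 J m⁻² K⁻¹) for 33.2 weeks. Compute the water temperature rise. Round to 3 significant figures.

Areal heat capacity C = 3.18×10^8 J m⁻² K⁻¹ (given).
Net heat input Q = F Δt = 126 × (33.2 weeks × 6.048×10^5 s/week) = 2.53×10^9 J/m².
ΔT = Q / C = 2.53×10^9 / 3.18×10^8 = 7.96 K.

7.96 K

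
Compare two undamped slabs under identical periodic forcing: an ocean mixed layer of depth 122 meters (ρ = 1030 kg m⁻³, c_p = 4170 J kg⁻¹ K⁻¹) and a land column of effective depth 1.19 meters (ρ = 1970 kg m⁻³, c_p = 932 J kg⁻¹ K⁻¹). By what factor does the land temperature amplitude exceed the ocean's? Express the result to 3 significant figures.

C_ocean = 1030 × 4170 × 122 = 5.24×10^8 J/(m²·K).
C_land = 1970 × 932 × 1.19 = 2.18×10^6 J/(m²·K).
Undamped amplitude ∝ 1/C, so A_land/A_ocean = C_ocean/C_land = 240.

240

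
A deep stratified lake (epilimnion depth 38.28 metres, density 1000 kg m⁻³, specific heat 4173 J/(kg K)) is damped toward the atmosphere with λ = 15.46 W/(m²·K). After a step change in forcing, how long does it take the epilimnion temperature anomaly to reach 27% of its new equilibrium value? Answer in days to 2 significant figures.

38 days

Areal heat capacity C = ρ c_p D = 1000 × 4173 × 38.28 = 1.60×10^8 J/(m²·K).
τ = C / λ = 1.60×10^8 / 15.46 = 1.03×10^7 s.
Fraction reached: 1 − e^(−t/τ) = 0.27 ⇒ t = −τ ln(1 − 0.27) = τ × 0.315.
t = 3.25×10^6 s = 37.6 days.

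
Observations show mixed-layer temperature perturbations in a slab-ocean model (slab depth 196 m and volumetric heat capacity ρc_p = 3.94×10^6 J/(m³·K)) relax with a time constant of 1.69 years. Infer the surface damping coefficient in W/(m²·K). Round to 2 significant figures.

14

Areal heat capacity C = ρc_p × D = 3.94×10^6 × 196 = 7.72×10^8 J/(m^2 K).
τ = 1.69 years = 5.33×10^7 s.
λ = C / τ = 7.72×10^8 / 5.33×10^7 = 14.5 W/(m²·K).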